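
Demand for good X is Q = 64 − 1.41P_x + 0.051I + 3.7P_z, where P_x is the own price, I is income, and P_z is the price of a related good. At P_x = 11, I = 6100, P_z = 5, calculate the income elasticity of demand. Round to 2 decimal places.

Evaluating quantity at (P_x, I, P_z) gives Q = 64 − 1.41(11) + 0.051(6100) + 3.7(5) = 64 − 15.51 + 311.1 + 18.5 = 378.09.
∂Q/∂I = +0.051, so E_I = 0.051·(6100/378.09) ≈ 0.82.
E_I ∈ (0,1): normal good (necessity).

0.82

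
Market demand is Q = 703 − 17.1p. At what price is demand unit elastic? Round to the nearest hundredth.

For linear demand Q = a − bp, E = −bp/(a − bp). |E| = 1 ⇒ bp = a − bp ⇒ p = a/(2b).
p = 703/(2·17.1) ≈ 20.56.

20.56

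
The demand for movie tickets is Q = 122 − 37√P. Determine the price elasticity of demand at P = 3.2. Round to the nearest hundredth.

At P = 3.2, Q = 55.8124.
dQ/dP = −37/(2√P) = −37/(2·1.7889).
Point elasticity E = (dQ/dP)·(P/Q) = -10.3418 × 3.2/55.8124 ≈ -0.59.
|E| < 1, so demand is inelastic at this price.

-0.59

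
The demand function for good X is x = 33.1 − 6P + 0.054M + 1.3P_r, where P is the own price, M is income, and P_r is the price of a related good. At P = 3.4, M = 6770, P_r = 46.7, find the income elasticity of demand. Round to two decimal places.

0.83

At the given point, x = 33.1 − 6(3.4) + 0.054(6770) + 1.3(46.7) = 33.1 − 20.4 + 365.58 + 60.71 = 438.99.
∂x/∂M = +0.054, so E_I = 0.054·(6770/438.99) ≈ 0.83.
E_I ∈ (0,1): normal good (necessity).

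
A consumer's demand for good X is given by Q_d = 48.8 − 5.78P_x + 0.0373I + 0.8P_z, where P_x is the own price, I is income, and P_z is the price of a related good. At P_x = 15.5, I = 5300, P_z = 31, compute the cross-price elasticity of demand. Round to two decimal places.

Substituting, Q_d = 48.8 − 5.78(15.5) + 0.0373(5300) + 0.8(31) = 48.8 − 89.59 + 197.69 + 24.8 = 181.7.
∂Q_d/∂P_z = +0.8, so E_xy = 0.8·(31/181.7) ≈ 0.14.
E_xy > 0: the goods are substitutes.

0.14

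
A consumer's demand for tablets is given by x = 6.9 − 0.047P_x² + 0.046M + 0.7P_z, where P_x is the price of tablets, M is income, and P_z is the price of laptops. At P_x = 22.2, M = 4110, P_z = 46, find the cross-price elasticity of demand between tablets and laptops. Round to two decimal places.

First evaluate x: 6.9 − 0.047(22.2)² + 0.046(4110) + 0.7(46) = 6.9 − 23.1635 + 189.06 + 32.2 = 204.9965.
∂x/∂P_z = +0.7, so E_xy = 0.7·(46/204.9965) ≈ 0.16.
E_xy > 0: the goods are substitutes.

0.16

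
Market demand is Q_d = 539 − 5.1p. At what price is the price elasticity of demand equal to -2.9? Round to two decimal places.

Set −bp/(a − bp) = −2.9 ⇒ bp = 2.9(a − bp) ⇒ bp(1+2.9) = 2.9·a.
p = 2.9·539/(5.1·3.9) ≈ 78.59.

78.59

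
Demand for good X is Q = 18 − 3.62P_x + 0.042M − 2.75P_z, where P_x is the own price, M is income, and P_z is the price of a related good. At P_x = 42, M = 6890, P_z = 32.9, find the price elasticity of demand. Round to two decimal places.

-2.34

At the given point, Q = 18 − 3.62(42) + 0.042(6890) − 2.75(32.9) = 18 − 152.04 + 289.38 − 90.475 = 64.865.
∂Q/∂P_x = −3.62, so E_p = (−3.62)·(42/64.865) ≈ -2.34.
|E_p| > 1: demand is elastic.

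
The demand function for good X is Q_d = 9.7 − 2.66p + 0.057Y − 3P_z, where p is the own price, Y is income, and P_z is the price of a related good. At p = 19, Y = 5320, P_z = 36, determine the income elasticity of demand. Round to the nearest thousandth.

1.964

Q_d = 9.7 − 2.66(19) + 0.057(5320) − 3(36) = 9.7 − 50.54 + 303.24 − 108 = 154.4.
∂Q_d/∂Y = +0.057, so E_I = 0.057·(5320/154.4) ≈ 1.964.
E_I > 1: normal good (luxury).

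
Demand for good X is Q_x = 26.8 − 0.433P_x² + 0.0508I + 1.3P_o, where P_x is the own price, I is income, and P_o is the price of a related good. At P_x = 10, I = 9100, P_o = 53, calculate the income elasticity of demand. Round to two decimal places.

Evaluating quantity at (P_x, I, P_o) gives Q_x = 26.8 − 0.433(10)² + 0.0508(9100) + 1.3(53) = 26.8 − 43.3 + 462.28 + 68.9 = 514.68.
∂Q_x/∂I = +0.0508, so E_I = 0.0508·(9100/514.68) ≈ 0.90.
E_I ∈ (0,1): normal good (necessity).

0.90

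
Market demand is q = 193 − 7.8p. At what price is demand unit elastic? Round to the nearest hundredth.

For linear demand q = a − bp, E = −bp/(a − bp). |E| = 1 ⇒ bp = a − bp ⇒ p = a/(2b).
p = 193/(2·7.8) ≈ 12.37.

12.37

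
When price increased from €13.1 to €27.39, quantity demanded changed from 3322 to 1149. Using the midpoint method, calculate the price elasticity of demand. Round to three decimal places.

-1.377

%ΔQ = (1149 − 3322)/[(3322 + 1149)/2] = -2173/2235.5 ≈ -0.9720.
%Δp = (27.39 − 13.1)/[(13.1 + 27.39)/2] = 14.29/20.245 ≈ 0.7059.
Arc elasticity E = %ΔQ/%Δp ≈ -0.9720/0.7059 ≈ -1.377.
|E| > 1: demand is elastic over this range.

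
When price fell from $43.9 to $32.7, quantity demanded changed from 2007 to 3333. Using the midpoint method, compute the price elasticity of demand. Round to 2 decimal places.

%ΔQ = (3333 − 2007)/[(2007 + 3333)/2] = 1326/2670 ≈ 0.4966.
%Δp = (32.7 − 43.9)/[(43.9 + 32.7)/2] = -11.2/38.3 ≈ -0.2924.
Arc elasticity E = %ΔQ/%Δp ≈ 0.4966/-0.2924 ≈ -1.70.
|E| > 1: demand is elastic over this range.

-1.70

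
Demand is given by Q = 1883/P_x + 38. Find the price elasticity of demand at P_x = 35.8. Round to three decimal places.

At P_x = 35.8, Q = 90.5978.
dQ/dP_x = −1883/P_x² = −1.4692.
Point elasticity E = (dQ/dP_x)·(P_x/Q) = -1.4692 × 35.8/90.5978 ≈ -0.581.
|E| < 1, so demand is inelastic at this price.

-0.581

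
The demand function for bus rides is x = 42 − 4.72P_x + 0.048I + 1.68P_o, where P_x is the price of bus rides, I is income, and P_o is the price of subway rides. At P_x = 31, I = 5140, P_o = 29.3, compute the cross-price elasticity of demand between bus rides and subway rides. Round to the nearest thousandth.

First evaluate x: 42 − 4.72(31) + 0.048(5140) + 1.68(29.3) = 42 − 146.32 + 246.72 + 49.224 = 191.624.
∂x/∂P_o = +1.68, so E_xy = 1.68·(29.3/191.624) ≈ 0.257.
E_xy > 0: the goods are substitutes.

0.257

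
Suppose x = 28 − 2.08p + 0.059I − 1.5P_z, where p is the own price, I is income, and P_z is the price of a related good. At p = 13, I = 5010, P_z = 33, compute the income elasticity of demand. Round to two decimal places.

First evaluate x: 28 − 2.08(13) + 0.059(5010) − 1.5(33) = 28 − 27.04 + 295.59 − 49.5 = 247.05.
∂x/∂I = +0.059, so E_I = 0.059·(5010/247.05) ≈ 1.20.
E_I > 1: normal good (luxury).

1.20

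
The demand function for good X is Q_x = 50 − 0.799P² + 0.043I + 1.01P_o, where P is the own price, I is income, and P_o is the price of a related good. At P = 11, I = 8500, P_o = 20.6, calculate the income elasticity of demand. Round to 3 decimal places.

Substituting, Q_x = 50 − 0.799(11)² + 0.043(8500) + 1.01(20.6) = 50 − 96.679 + 365.5 + 20.806 = 339.627.
∂Q_x/∂I = +0.043, so E_I = 0.043·(8500/339.627) ≈ 1.076.
E_I > 1: normal good (luxury).

1.076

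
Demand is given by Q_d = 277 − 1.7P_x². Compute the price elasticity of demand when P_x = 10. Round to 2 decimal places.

At P_x = 10, Q_d = 107.
dQ_d/dP_x = −2·1.7·P_x = −34.
Point elasticity E = (dQ_d/dP_x)·(P_x/Q_d) = -34 × 10/107 ≈ -3.18.
|E| > 1, so demand is elastic at this price.

-3.18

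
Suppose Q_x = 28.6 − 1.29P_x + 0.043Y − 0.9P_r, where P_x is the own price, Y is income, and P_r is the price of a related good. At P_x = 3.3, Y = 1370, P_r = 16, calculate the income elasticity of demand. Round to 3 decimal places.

Substituting, Q_x = 28.6 − 1.29(3.3) + 0.043(1370) − 0.9(16) = 28.6 − 4.257 + 58.91 − 14.4 = 68.853.
∂Q_x/∂Y = +0.043, so E_I = 0.043·(1370/68.853) ≈ 0.856.
E_I ∈ (0,1): normal good (necessity).

0.856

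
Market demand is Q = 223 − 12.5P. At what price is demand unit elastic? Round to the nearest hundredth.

8.92

For linear demand Q = a − bP, E = −bP/(a − bP). |E| = 1 ⇒ bP = a − bP ⇒ P = a/(2b).
P = 223/(2·12.5) = 8.92.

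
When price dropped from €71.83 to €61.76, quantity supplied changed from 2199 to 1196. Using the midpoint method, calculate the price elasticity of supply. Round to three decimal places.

3.919

%Δq = (1196 − 2199)/[(2199 + 1196)/2] = -1003/1697.5 ≈ -0.5909.
%Δp = (61.76 − 71.83)/[(71.83 + 61.76)/2] = -10.07/66.795 ≈ -0.1508.
Arc elasticity E = %Δq/%Δp ≈ -0.5909/-0.1508 ≈ 3.919.
|E| > 1: supply is elastic over this range.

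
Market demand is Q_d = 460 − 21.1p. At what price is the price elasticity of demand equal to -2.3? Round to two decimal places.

Set −bp/(a − bp) = −2.3 ⇒ bp = 2.3(a − bp) ⇒ bp(1+2.3) = 2.3·a.
p = 2.3·460/(21.1·3.3) ≈ 15.19.

15.19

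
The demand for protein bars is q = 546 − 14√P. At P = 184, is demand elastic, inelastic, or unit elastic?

inelastic

At P = 184, q = 356.0948.
dq/dP = −14/(2√P) = −14/(2·13.5647).
Point elasticity E = (dq/dP)·(P/q) = -0.516 × 184/356.0948 ≈ -0.267.
|E| ≈ 0.267 < 1, so demand is inelastic.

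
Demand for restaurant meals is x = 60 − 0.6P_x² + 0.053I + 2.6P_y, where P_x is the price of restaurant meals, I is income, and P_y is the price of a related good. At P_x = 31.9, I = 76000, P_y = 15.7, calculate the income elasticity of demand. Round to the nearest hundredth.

At the given point, x = 60 − 0.6(31.9)² + 0.053(76000) + 2.6(15.7) = 60 − 610.566 + 4028 + 40.82 = 3518.254.
∂x/∂I = +0.053, so E_I = 0.053·(76000/3518.254) ≈ 1.14.
E_I > 1: normal good (luxury).

1.14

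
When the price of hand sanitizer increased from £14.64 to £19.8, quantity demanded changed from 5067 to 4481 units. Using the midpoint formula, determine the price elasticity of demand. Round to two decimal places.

-0.41

%Δq = (4481 − 5067)/[(5067 + 4481)/2] = -586/4774 ≈ -0.1227.
%ΔP = (19.8 − 14.64)/[(14.64 + 19.8)/2] = 5.16/17.22 ≈ 0.2997.
Arc elasticity E = %Δq/%ΔP ≈ -0.1227/0.2997 ≈ -0.41.
|E| < 1: demand is inelastic over this range.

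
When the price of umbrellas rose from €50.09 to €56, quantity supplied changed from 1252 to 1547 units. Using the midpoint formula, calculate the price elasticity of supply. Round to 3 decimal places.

1.892

%ΔQ = (1547 − 1252)/[(1252 + 1547)/2] = 295/1399.5 ≈ 0.2108.
%ΔP = (56 − 50.09)/[(50.09 + 56)/2] = 5.91/53.045 ≈ 0.1114.
Arc elasticity E = %ΔQ/%ΔP ≈ 0.2108/0.1114 ≈ 1.892.
|E| > 1: supply is elastic over this range.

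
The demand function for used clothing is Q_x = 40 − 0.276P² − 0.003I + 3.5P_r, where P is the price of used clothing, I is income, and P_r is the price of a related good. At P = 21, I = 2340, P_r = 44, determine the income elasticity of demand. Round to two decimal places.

-0.11

Substituting, Q_x = 40 − 0.276(21)² − 0.003(2340) + 3.5(44) = 40 − 121.716 − 7.02 + 154 = 65.264.
∂Q_x/∂I = −0.003, so E_I = -0.003·(2340/65.264) ≈ -0.11.
E_I < 0: inferior good.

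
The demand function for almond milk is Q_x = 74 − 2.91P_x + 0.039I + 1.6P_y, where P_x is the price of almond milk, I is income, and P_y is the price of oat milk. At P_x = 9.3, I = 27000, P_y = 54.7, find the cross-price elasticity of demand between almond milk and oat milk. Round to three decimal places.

At the given point, Q_x = 74 − 2.91(9.3) + 0.039(27000) + 1.6(54.7) = 74 − 27.063 + 1053 + 87.52 = 1187.457.
∂Q_x/∂P_y = +1.6, so E_xy = 1.6·(54.7/1187.457) ≈ 0.074.
E_xy > 0: the goods are substitutes.

0.074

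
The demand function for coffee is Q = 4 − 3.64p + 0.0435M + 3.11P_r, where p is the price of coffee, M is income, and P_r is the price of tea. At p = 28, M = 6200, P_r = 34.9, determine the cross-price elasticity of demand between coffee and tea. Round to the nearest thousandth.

Substituting, Q = 4 − 3.64(28) + 0.0435(6200) + 3.11(34.9) = 4 − 101.92 + 269.7 + 108.539 = 280.319.
∂Q/∂P_r = +3.11, so E_xy = 3.11·(34.9/280.319) ≈ 0.387.
E_xy > 0: the goods are substitutes.

0.387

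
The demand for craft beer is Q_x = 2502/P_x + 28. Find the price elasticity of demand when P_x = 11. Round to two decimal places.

At P_x = 11, Q_x = 255.4545.
dQ_x/dP_x = −2502/P_x² = −20.6777.
Point elasticity E = (dQ_x/dP_x)·(P_x/Q_x) = -20.6777 × 11/255.4545 ≈ -0.89.
|E| < 1, so demand is inelastic at this price.

-0.89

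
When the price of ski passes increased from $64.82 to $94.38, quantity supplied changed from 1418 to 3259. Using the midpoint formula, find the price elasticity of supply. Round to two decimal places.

%ΔQ = (3259 − 1418)/[(1418 + 3259)/2] = 1841/2338.5 ≈ 0.7873.
%Δp = (94.38 − 64.82)/[(64.82 + 94.38)/2] = 29.56/79.6 ≈ 0.3714.
Arc elasticity E = %ΔQ/%Δp ≈ 0.7873/0.3714 ≈ 2.12.
|E| > 1: supply is elastic over this range.

2.12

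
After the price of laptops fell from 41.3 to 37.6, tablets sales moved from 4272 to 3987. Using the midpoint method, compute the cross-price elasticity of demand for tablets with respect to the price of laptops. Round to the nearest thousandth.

%ΔQ_x = (3987 − 4272)/[(4272+3987)/2] = -285/4129.5 ≈ -0.0690.
%ΔP_y = (37.6 − 41.3)/[(41.3+37.6)/2] ≈ -0.0938.
E_xy = -0.0690/-0.0938 ≈ 0.736.
E_xy > 0, so tablets and laptops are substitutes.

0.736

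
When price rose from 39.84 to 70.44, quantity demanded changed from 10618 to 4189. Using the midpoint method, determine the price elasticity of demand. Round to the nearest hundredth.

%ΔQ = (4189 − 10618)/[(10618 + 4189)/2] = -6429/7403.5 ≈ -0.8684.
%Δp = (70.44 − 39.84)/[(39.84 + 70.44)/2] = 30.6/55.14 ≈ 0.5550.
Arc elasticity E = %ΔQ/%Δp ≈ -0.8684/0.5550 ≈ -1.56.
|E| > 1: demand is elastic over this range.

-1.56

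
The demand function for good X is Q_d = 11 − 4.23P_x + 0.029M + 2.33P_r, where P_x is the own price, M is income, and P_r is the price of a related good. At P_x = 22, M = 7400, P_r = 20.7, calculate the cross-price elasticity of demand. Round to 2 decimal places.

At the given point, Q_d = 11 − 4.23(22) + 0.029(7400) + 2.33(20.7) = 11 − 93.06 + 214.6 + 48.231 = 180.771.
∂Q_d/∂P_r = +2.33, so E_xy = 2.33·(20.7/180.771) ≈ 0.27.
E_xy > 0: the goods are substitutes.

0.27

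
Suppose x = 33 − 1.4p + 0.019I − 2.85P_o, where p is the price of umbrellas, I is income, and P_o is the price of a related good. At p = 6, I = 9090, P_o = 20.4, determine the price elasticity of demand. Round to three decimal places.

-0.060

First evaluate x: 33 − 1.4(6) + 0.019(9090) − 2.85(20.4) = 33 − 8.4 + 172.71 − 58.14 = 139.17.
∂x/∂p = −1.4, so E_p = (−1.4)·(6/139.17) ≈ -0.060.
|E_p| < 1: demand is inelastic.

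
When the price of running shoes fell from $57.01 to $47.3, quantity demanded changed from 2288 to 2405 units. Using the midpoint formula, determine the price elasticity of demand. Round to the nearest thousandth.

-0.268

%Δq = (2405 − 2288)/[(2288 + 2405)/2] = 117/2346.5 ≈ 0.0499.
%Δp = (47.3 − 57.01)/[(57.01 + 47.3)/2] = -9.71/52.155 ≈ -0.1862.
Arc elasticity E = %Δq/%Δp ≈ 0.0499/-0.1862 ≈ -0.268.
|E| < 1: demand is inelastic over this range.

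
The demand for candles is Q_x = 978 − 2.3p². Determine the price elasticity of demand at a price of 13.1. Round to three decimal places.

At p = 13.1, Q_x = 583.297.
dQ_x/dp = −2·2.3·p = −60.26.
Point elasticity E = (dQ_x/dp)·(p/Q_x) = -60.26 × 13.1/583.297 ≈ -1.353.
|E| > 1, so demand is elastic at this price.

-1.353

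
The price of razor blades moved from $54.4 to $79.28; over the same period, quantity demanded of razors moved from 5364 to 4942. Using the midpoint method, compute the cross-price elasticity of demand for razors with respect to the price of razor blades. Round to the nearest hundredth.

%ΔQ_x = (4942 − 5364)/[(5364+4942)/2] = -422/5153 ≈ -0.0819.
%ΔP_y = (79.28 − 54.4)/[(54.4+79.28)/2] ≈ 0.3722.
E_xy = -0.0819/0.3722 ≈ -0.22.
E_xy < 0, so razors and razor blades are complements.

-0.22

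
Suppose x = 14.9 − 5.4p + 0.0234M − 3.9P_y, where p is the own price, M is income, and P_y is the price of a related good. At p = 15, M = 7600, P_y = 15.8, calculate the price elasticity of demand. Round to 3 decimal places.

x = 14.9 − 5.4(15) + 0.0234(7600) − 3.9(15.8) = 14.9 − 81 + 177.84 − 61.62 = 50.12.
∂x/∂p = −5.4, so E_p = (−5.4)·(15/50.12) ≈ -1.616.
|E_p| > 1: demand is elastic.

-1.616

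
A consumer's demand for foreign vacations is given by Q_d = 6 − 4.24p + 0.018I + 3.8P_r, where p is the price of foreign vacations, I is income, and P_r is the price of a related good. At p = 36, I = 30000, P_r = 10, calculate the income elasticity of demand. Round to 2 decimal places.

1.25

Evaluating quantity at (p, I, P_r) gives Q_d = 6 − 4.24(36) + 0.018(30000) + 3.8(10) = 6 − 152.64 + 540 + 38 = 431.36.
∂Q_d/∂I = +0.018, so E_I = 0.018·(30000/431.36) ≈ 1.25.
E_I > 1: normal good (luxury).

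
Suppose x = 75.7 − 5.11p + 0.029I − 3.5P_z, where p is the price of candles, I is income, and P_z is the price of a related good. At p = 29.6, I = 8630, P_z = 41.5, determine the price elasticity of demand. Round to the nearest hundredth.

x = 75.7 − 5.11(29.6) + 0.029(8630) − 3.5(41.5) = 75.7 − 151.256 + 250.27 − 145.25 = 29.464.
∂x/∂p = −5.11, so E_p = (−5.11)·(29.6/29.464) ≈ -5.13.
|E_p| > 1: demand is elastic.

-5.13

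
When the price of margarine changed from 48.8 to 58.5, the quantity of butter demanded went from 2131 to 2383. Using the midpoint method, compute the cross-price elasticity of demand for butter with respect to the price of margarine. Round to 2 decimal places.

0.62

%ΔQ_x = (2383 − 2131)/[(2131+2383)/2] = 252/2257 ≈ 0.1117.
%ΔP_y = (58.5 − 48.8)/[(48.8+58.5)/2] ≈ 0.1808.
E_xy = 0.1117/0.1808 ≈ 0.62.
E_xy > 0, so butter and margarine are substitutes.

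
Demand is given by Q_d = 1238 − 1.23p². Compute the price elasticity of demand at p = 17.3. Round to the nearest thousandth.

At p = 17.3, Q_d = 869.8733.
dQ_d/dp = −2·1.23·p = −42.558.
Point elasticity E = (dQ_d/dp)·(p/Q_d) = -42.558 × 17.3/869.8733 ≈ -0.846.
|E| < 1, so demand is inelastic at this price.

-0.846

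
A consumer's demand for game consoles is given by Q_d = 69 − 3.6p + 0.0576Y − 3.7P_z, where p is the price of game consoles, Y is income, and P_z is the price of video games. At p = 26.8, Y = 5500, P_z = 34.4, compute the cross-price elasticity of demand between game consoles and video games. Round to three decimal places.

At the given point, Q_d = 69 − 3.6(26.8) + 0.0576(5500) − 3.7(34.4) = 69 − 96.48 + 316.8 − 127.28 = 162.04.
∂Q_d/∂P_z = −3.7, so E_xy = -3.7·(34.4/162.04) ≈ -0.785.
E_xy < 0: the goods are complements.

-0.785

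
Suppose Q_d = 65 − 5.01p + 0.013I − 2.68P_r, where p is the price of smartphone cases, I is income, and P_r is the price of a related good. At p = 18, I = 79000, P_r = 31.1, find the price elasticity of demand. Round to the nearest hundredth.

Q_d = 65 − 5.01(18) + 0.013(79000) − 2.68(31.1) = 65 − 90.18 + 1027 − 83.348 = 918.472.
∂Q_d/∂p = −5.01, so E_p = (−5.01)·(18/918.472) ≈ -0.10.
|E_p| < 1: demand is inelastic.

-0.10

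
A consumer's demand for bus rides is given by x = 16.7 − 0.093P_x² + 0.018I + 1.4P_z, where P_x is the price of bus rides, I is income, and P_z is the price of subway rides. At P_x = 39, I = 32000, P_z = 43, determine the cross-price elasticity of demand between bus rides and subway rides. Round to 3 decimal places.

0.118

At the given point, x = 16.7 − 0.093(39)² + 0.018(32000) + 1.4(43) = 16.7 − 141.453 + 576 + 60.2 = 511.447.
∂x/∂P_z = +1.4, so E_xy = 1.4·(43/511.447) ≈ 0.118.
E_xy > 0: the goods are substitutes.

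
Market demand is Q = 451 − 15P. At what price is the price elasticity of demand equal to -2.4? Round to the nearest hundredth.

Set −bP/(a − bP) = −2.4 ⇒ bP = 2.4(a − bP) ⇒ bP(1+2.4) = 2.4·a.
P = 2.4·451/(15·3.4) ≈ 21.22.

21.22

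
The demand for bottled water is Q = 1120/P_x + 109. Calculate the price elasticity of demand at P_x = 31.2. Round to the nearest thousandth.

At P_x = 31.2, Q = 144.8974.
dQ/dP_x = −1120/P_x² = −1.1506.
Point elasticity E = (dQ/dP_x)·(P_x/Q) = -1.1506 × 31.2/144.8974 ≈ -0.248.
|E| < 1, so demand is inelastic at this price.

-0.248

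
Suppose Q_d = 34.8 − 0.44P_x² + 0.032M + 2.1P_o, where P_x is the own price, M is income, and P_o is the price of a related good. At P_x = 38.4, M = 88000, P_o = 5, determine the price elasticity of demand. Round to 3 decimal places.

Substituting, Q_d = 34.8 − 0.44(38.4)² + 0.032(88000) + 2.1(5) = 34.8 − 648.8064 + 2816 + 10.5 = 2212.4936.
∂Q_d/∂P_x = −2·0.44·P_x = -33.792, so E_p = -33.792·(38.4/2212.4936) ≈ -0.586.
|E_p| < 1: demand is inelastic.

-0.586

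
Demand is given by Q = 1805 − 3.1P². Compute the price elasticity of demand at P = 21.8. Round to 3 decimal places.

At P = 21.8, Q = 331.756.
dQ/dP = −2·3.1·P = −135.16.
Point elasticity E = (dQ/dP)·(P/Q) = -135.16 × 21.8/331.756 ≈ -8.881.
|E| > 1, so demand is elastic at this price.

-8.881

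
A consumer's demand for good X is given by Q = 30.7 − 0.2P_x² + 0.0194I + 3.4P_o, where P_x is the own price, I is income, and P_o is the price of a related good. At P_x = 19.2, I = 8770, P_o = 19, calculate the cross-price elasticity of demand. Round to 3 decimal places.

0.337

First evaluate Q: 30.7 − 0.2(19.2)² + 0.0194(8770) + 3.4(19) = 30.7 − 73.728 + 170.138 + 64.6 = 191.71.
∂Q/∂P_o = +3.4, so E_xy = 3.4·(19/191.71) ≈ 0.337.
E_xy > 0: the goods are substitutes.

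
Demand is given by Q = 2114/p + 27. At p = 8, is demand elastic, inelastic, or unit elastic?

inelastic

At p = 8, Q = 291.25.
dQ/dp = −2114/p² = −33.0312.
Point elasticity E = (dQ/dp)·(p/Q) = -33.0313 × 8/291.25 ≈ -0.907.
|E| ≈ 0.907 < 1, so demand is inelastic.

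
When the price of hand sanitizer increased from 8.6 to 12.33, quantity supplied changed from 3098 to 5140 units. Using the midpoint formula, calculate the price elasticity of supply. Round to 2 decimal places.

%ΔQ = (5140 − 3098)/[(3098 + 5140)/2] = 2042/4119 ≈ 0.4958.
%Δp = (12.33 − 8.6)/[(8.6 + 12.33)/2] = 3.73/10.465 ≈ 0.3564.
Arc elasticity E = %ΔQ/%Δp ≈ 0.4958/0.3564 ≈ 1.39.
|E| > 1: supply is elastic over this range.

1.39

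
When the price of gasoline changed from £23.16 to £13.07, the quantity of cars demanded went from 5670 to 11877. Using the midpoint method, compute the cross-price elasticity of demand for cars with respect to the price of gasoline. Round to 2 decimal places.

%ΔQ_x = (11877 − 5670)/[(5670+11877)/2] = 6207/8773.5 ≈ 0.7075.
%ΔP_y = (13.07 − 23.16)/[(23.16+13.07)/2] ≈ -0.5570.
E_xy = 0.7075/-0.5570 ≈ -1.27.
E_xy < 0, so cars and gasoline are complements.

-1.27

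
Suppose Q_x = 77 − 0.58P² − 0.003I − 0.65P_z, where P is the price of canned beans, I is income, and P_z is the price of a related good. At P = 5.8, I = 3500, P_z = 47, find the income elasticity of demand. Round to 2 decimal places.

-0.64

Evaluating quantity at (P, I, P_z) gives Q_x = 77 − 0.58(5.8)² − 0.003(3500) − 0.65(47) = 77 − 19.5112 − 10.5 − 30.55 = 16.4388.
∂Q_x/∂I = −0.003, so E_I = -0.003·(3500/16.4388) ≈ -0.64.
E_I < 0: inferior good.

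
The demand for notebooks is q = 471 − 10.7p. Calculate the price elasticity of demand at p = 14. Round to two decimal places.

At p = 14, q = 321.2.
dq/dp = −10.7.
Point elasticity E = (dq/dp)·(p/q) = -10.7 × 14/321.2 ≈ -0.47.
|E| < 1, so demand is inelastic at this price.

-0.47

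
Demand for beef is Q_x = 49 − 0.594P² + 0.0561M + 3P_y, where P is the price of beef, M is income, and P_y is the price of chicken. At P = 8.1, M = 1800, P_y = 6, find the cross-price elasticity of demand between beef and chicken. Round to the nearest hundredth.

First evaluate Q_x: 49 − 0.594(8.1)² + 0.0561(1800) + 3(6) = 49 − 38.9723 + 100.98 + 18 = 129.0077.
∂Q_x/∂P_y = +3, so E_xy = 3·(6/129.0077) ≈ 0.14.
E_xy > 0: the goods are substitutes.

0.14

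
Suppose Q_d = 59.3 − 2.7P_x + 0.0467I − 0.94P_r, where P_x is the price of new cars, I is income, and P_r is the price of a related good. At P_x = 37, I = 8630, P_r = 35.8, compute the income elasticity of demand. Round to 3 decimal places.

1.226

Evaluating quantity at (P_x, I, P_r) gives Q_d = 59.3 − 2.7(37) + 0.0467(8630) − 0.94(35.8) = 59.3 − 99.9 + 403.021 − 33.652 = 328.769.
∂Q_d/∂I = +0.0467, so E_I = 0.0467·(8630/328.769) ≈ 1.226.
E_I > 1: normal good (luxury).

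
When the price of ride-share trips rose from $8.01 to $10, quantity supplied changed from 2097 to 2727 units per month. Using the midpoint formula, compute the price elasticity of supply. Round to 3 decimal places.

%ΔQ = (2727 − 2097)/[(2097 + 2727)/2] = 630/2412 ≈ 0.2612.
%ΔP = (10 − 8.01)/[(8.01 + 10)/2] = 1.99/9.005 ≈ 0.2210.
Arc elasticity E = %ΔQ/%ΔP ≈ 0.2612/0.2210 ≈ 1.182.
|E| > 1: supply is elastic over this range.

1.182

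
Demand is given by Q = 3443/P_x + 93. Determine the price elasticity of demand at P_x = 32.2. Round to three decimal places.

At P_x = 32.2, Q = 199.9255.
dQ/dP_x = −3443/P_x² = −3.3207.
Point elasticity E = (dQ/dP_x)·(P_x/Q) = -3.3207 × 32.2/199.9255 ≈ -0.535.
|E| < 1, so demand is inelastic at this price.

-0.535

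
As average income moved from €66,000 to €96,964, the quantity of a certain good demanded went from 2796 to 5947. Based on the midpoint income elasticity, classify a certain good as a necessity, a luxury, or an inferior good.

%ΔQ = (5947 − 2796)/[(2796+5947)/2] = 3151/4371.5 ≈ 0.7208.
%ΔI = (96,964 − 66,000)/[(66,000+96,964)/2] = 30964/81482 ≈ 0.3800.
E_I = %ΔQ/%ΔI ≈ 1.897.
E_I > 1: normal good (luxury).

luxury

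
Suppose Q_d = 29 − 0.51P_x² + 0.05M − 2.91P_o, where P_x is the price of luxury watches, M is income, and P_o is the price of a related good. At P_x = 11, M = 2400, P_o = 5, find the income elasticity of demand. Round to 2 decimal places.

Evaluating quantity at (P_x, M, P_o) gives Q_d = 29 − 0.51(11)² + 0.05(2400) − 2.91(5) = 29 − 61.71 + 120 − 14.55 = 72.74.
∂Q_d/∂M = +0.05, so E_I = 0.05·(2400/72.74) ≈ 1.65.
E_I > 1: normal good (luxury).

1.65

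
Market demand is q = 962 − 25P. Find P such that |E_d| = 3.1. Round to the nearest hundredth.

29.09

Set −bP/(a − bP) = −3.1 ⇒ bP = 3.1(a − bP) ⇒ bP(1+3.1) = 3.1·a.
P = 3.1·962/(25·4.1) ≈ 29.09.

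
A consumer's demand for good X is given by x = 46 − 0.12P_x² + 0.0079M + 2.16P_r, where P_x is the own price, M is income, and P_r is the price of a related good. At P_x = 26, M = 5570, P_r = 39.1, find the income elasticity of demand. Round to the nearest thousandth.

Evaluating quantity at (P_x, M, P_r) gives x = 46 − 0.12(26)² + 0.0079(5570) + 2.16(39.1) = 46 − 81.12 + 44.003 + 84.456 = 93.339.
∂x/∂M = +0.0079, so E_I = 0.0079·(5570/93.339) ≈ 0.471.
E_I ∈ (0,1): normal good (necessity).

0.471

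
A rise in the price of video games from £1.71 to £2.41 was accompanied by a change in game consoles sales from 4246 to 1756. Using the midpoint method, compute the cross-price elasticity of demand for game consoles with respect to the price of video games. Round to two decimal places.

%ΔQ_x = (1756 − 4246)/[(4246+1756)/2] = -2490/3001 ≈ -0.8297.
%ΔP_y = (2.41 − 1.71)/[(1.71+2.41)/2] ≈ 0.3398.
E_xy = -0.8297/0.3398 ≈ -2.44.
E_xy < 0, so game consoles and video games are complements.

-2.44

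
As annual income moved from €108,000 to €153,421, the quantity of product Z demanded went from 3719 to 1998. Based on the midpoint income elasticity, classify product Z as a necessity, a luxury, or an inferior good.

inferior

%ΔQ = (1998 − 3719)/[(3719+1998)/2] = -1721/2858.5 ≈ -0.6021.
%ΔM = (153,421 − 108,000)/[(108,000+153,421)/2] = 45421/130710.5 ≈ 0.3475.
E_I = %ΔQ/%ΔM ≈ -1.733.
E_I < 0: inferior good.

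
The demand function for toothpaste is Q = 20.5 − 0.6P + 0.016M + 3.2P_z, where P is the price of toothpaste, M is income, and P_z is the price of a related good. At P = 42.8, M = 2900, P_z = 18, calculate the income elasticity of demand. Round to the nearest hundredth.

At the given point, Q = 20.5 − 0.6(42.8) + 0.016(2900) + 3.2(18) = 20.5 − 25.68 + 46.4 + 57.6 = 98.82.
∂Q/∂M = +0.016, so E_I = 0.016·(2900/98.82) ≈ 0.47.
E_I ∈ (0,1): normal good (necessity).

0.47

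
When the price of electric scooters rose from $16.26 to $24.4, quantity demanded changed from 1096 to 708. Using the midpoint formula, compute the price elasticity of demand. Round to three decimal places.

-1.074

%Δq = (708 − 1096)/[(1096 + 708)/2] = -388/902 ≈ -0.4302.
%Δp = (24.4 − 16.26)/[(16.26 + 24.4)/2] = 8.14/20.33 ≈ 0.4004.
Arc elasticity E = %Δq/%Δp ≈ -0.4302/0.4004 ≈ -1.074.
|E| > 1: demand is elastic over this range.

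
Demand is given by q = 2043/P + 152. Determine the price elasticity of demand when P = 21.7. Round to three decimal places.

-0.382

At P = 21.7, q = 246.1475.
dq/dP = −2043/P² = −4.3386.
Point elasticity E = (dq/dP)·(P/q) = -4.3386 × 21.7/246.1475 ≈ -0.382.
|E| < 1, so demand is inelastic at this price.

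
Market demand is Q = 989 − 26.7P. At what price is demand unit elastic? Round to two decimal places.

For linear demand Q = a − bP, E = −bP/(a − bP). |E| = 1 ⇒ bP = a − bP ⇒ P = a/(2b).
P = 989/(2·26.7) ≈ 18.52.

18.52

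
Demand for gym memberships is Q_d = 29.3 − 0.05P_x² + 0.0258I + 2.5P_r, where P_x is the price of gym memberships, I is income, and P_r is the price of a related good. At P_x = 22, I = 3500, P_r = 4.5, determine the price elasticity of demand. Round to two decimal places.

-0.45

At the given point, Q_d = 29.3 − 0.05(22)² + 0.0258(3500) + 2.5(4.5) = 29.3 − 24.2 + 90.3 + 11.25 = 106.65.
∂Q_d/∂P_x = −2·0.05·P_x = -2.2, so E_p = -2.2·(22/106.65) ≈ -0.45.
|E_p| < 1: demand is inelastic.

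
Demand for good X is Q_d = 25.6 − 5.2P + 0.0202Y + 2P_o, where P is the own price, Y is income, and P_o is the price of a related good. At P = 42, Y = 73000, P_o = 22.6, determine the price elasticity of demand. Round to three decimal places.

Q_d = 25.6 − 5.2(42) + 0.0202(73000) + 2(22.6) = 25.6 − 218.4 + 1474.6 + 45.2 = 1327.
∂Q_d/∂P = −5.2, so E_p = (−5.2)·(42/1327) ≈ -0.165.
|E_p| < 1: demand is inelastic.

-0.165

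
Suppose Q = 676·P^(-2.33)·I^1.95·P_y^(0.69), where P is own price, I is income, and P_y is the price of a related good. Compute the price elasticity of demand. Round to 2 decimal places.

For a Cobb–Douglas (constant-elasticity) form Q = A·P^α·…, the elasticity with respect to P equals the exponent α at every point.
Here the exponent on P is -2.33, so the price elasticity of demand is -2.33.

-2.33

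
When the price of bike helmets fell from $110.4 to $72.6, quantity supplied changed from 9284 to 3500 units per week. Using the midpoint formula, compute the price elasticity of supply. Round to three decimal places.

%Δq = (3500 − 9284)/[(9284 + 3500)/2] = -5784/6392 ≈ -0.9049.
%ΔP = (72.6 − 110.4)/[(110.4 + 72.6)/2] = -37.8/91.5 ≈ -0.4131.
Arc elasticity E = %Δq/%ΔP ≈ -0.9049/-0.4131 ≈ 2.190.
|E| > 1: supply is elastic over this range.

2.190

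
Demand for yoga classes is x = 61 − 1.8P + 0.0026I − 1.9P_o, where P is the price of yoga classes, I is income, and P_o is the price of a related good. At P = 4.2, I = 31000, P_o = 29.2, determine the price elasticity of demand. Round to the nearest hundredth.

-0.10

At the given point, x = 61 − 1.8(4.2) + 0.0026(31000) − 1.9(29.2) = 61 − 7.56 + 80.6 − 55.48 = 78.56.
∂x/∂P = −1.8, so E_p = (−1.8)·(4.2/78.56) ≈ -0.10.
|E_p| < 1: demand is inelastic.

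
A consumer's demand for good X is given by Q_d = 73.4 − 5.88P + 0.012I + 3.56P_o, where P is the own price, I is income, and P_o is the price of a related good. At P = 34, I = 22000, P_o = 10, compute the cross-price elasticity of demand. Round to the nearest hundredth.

Q_d = 73.4 − 5.88(34) + 0.012(22000) + 3.56(10) = 73.4 − 199.92 + 264 + 35.6 = 173.08.
∂Q_d/∂P_o = +3.56, so E_xy = 3.56·(10/173.08) ≈ 0.21.
E_xy > 0: the goods are substitutes.

0.21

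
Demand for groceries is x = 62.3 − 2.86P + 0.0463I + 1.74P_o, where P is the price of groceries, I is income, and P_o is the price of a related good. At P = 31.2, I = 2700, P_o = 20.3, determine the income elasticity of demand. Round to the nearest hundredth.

At the given point, x = 62.3 − 2.86(31.2) + 0.0463(2700) + 1.74(20.3) = 62.3 − 89.232 + 125.01 + 35.322 = 133.4.
∂x/∂I = +0.0463, so E_I = 0.0463·(2700/133.4) ≈ 0.94.
E_I ∈ (0,1): normal good (necessity).

0.94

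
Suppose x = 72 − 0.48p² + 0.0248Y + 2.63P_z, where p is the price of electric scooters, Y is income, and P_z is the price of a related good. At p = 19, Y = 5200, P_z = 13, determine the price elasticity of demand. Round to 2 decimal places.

First evaluate x: 72 − 0.48(19)² + 0.0248(5200) + 2.63(13) = 72 − 173.28 + 128.96 + 34.19 = 61.87.
∂x/∂p = −2·0.48·p = -18.24, so E_p = -18.24·(19/61.87) ≈ -5.60.
|E_p| > 1: demand is elastic.

-5.60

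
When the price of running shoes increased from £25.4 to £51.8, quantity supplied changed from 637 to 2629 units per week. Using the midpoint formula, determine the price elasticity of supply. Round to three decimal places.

1.784

%Δq = (2629 − 637)/[(637 + 2629)/2] = 1992/1633 ≈ 1.2198.
%ΔP = (51.8 − 25.4)/[(25.4 + 51.8)/2] = 26.4/38.6 ≈ 0.6839.
Arc elasticity E = %Δq/%ΔP ≈ 1.2198/0.6839 ≈ 1.784.
|E| > 1: supply is elastic over this range.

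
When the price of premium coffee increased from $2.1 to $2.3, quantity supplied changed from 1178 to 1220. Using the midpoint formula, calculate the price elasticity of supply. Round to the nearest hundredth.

0.39

%Δq = (1220 − 1178)/[(1178 + 1220)/2] = 42/1199 ≈ 0.0350.
%Δp = (2.3 − 2.1)/[(2.1 + 2.3)/2] = 0.2/2.2 ≈ 0.0909.
Arc elasticity E = %Δq/%Δp ≈ 0.0350/0.0909 ≈ 0.39.
|E| < 1: supply is inelastic over this range.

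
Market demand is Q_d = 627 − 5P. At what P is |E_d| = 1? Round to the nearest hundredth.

For linear demand Q_d = a − bP, E = −bP/(a − bP). |E| = 1 ⇒ bP = a − bP ⇒ P = a/(2b).
P = 627/(2·5) = 62.70.

62.70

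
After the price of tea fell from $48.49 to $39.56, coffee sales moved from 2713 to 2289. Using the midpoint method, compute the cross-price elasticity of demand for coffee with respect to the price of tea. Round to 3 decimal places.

%ΔQ_x = (2289 − 2713)/[(2713+2289)/2] = -424/2501 ≈ -0.1695.
%ΔP_y = (39.56 − 48.49)/[(48.49+39.56)/2] ≈ -0.2028.
E_xy = -0.1695/-0.2028 ≈ 0.836.
E_xy > 0, so coffee and tea are substitutes.

0.836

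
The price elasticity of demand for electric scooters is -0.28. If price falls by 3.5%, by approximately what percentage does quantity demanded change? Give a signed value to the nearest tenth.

1.0

%ΔQ ≈ E × %ΔP = (-0.28) × (-3.5%) ≈ 1.0%.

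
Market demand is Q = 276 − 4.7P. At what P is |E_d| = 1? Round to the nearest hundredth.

For linear demand Q = a − bP, E = −bP/(a − bP). |E| = 1 ⇒ bP = a − bP ⇒ P = a/(2b).
P = 276/(2·4.7) ≈ 29.36.

29.36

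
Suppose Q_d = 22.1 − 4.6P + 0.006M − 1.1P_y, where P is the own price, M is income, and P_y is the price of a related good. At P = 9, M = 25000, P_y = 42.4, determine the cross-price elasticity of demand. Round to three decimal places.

First evaluate Q_d: 22.1 − 4.6(9) + 0.006(25000) − 1.1(42.4) = 22.1 − 41.4 + 150 − 46.64 = 84.06.
∂Q_d/∂P_y = −1.1, so E_xy = -1.1·(42.4/84.06) ≈ -0.555.
E_xy < 0: the goods are complements.

-0.555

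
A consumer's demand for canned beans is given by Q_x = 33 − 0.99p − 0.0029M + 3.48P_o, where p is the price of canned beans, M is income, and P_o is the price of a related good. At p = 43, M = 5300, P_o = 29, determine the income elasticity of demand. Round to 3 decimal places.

At the given point, Q_x = 33 − 0.99(43) − 0.0029(5300) + 3.48(29) = 33 − 42.57 − 15.37 + 100.92 = 75.98.
∂Q_x/∂M = −0.0029, so E_I = -0.0029·(5300/75.98) ≈ -0.202.
E_I < 0: inferior good.

-0.202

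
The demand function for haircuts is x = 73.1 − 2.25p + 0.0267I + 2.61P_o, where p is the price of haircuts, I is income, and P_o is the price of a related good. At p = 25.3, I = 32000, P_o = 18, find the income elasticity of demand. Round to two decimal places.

First evaluate x: 73.1 − 2.25(25.3) + 0.0267(32000) + 2.61(18) = 73.1 − 56.925 + 854.4 + 46.98 = 917.555.
∂x/∂I = +0.0267, so E_I = 0.0267·(32000/917.555) ≈ 0.93.
E_I ∈ (0,1): normal good (necessity).

0.93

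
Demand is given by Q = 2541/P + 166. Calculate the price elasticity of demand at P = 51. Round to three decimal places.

-0.231

At P = 51, Q = 215.8235.
dQ/dP = −2541/P² = −0.9769.
Point elasticity E = (dQ/dP)·(P/Q) = -0.9769 × 51/215.8235 ≈ -0.231.
|E| < 1, so demand is inelastic at this price.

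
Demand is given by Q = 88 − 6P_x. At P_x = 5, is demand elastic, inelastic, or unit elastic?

At P_x = 5, Q = 58.
dQ/dP_x = −6.
Point elasticity E = (dQ/dP_x)·(P_x/Q) = -6 × 5/58 ≈ -0.517.
|E| ≈ 0.517 < 1, so demand is inelastic.

inelastic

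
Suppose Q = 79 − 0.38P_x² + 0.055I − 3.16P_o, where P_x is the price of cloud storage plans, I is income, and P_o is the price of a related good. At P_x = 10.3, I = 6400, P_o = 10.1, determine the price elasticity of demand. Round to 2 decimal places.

-0.22

Substituting, Q = 79 − 0.38(10.3)² + 0.055(6400) − 3.16(10.1) = 79 − 40.3142 + 352 − 31.916 = 358.7698.
∂Q/∂P_x = −2·0.38·P_x = -7.828, so E_p = -7.828·(10.3/358.7698) ≈ -0.22.
|E_p| < 1: demand is inelastic.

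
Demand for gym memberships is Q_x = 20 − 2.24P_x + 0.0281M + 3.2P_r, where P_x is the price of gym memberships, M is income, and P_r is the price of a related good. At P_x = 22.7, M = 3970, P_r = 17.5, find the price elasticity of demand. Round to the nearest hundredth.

Substituting, Q_x = 20 − 2.24(22.7) + 0.0281(3970) + 3.2(17.5) = 20 − 50.848 + 111.557 + 56 = 136.709.
∂Q_x/∂P_x = −2.24, so E_p = (−2.24)·(22.7/136.709) ≈ -0.37.
|E_p| < 1: demand is inelastic.

-0.37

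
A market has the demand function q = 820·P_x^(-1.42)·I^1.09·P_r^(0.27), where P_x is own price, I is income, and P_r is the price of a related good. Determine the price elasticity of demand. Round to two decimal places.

For a Cobb–Douglas (constant-elasticity) form q = A·P_x^α·…, the elasticity with respect to P_x equals the exponent α at every point.
Here the exponent on P_x is -1.42, so the price elasticity of demand is -1.42.

-1.42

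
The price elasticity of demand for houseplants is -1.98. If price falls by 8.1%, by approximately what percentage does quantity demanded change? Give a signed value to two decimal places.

16.04

%ΔQ ≈ E × %ΔP = (-1.98) × (-8.1%) ≈ 16.04%.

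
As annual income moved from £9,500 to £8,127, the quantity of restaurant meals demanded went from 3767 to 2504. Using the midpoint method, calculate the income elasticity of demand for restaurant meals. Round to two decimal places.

%ΔQ = (2504 − 3767)/[(3767+2504)/2] = -1263/3135.5 ≈ -0.4028.
%ΔI = (8,127 − 9,500)/[(9,500+8,127)/2] = -1373/8813.5 ≈ -0.1558.
E_I = %ΔQ/%ΔI ≈ 2.59.
E_I > 1: normal good (luxury).

2.59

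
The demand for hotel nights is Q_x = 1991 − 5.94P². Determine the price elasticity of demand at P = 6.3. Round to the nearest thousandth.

At P = 6.3, Q_x = 1755.2414.
dQ_x/dP = −2·5.94·P = −74.844.
Point elasticity E = (dQ_x/dP)·(P/Q_x) = -74.844 × 6.3/1755.2414 ≈ -0.269.
|E| < 1, so demand is inelastic at this price.

-0.269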